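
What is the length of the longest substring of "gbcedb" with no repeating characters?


Input: "gbcedb"
Sliding window (track last position of each char):
  Position 0 ('g'): window [0,0] length 1 -- new best
  Position 1 ('b'): window [0,1] length 2 -- new best
  Position 2 ('c'): window [0,2] length 3 -- new best
  Position 3 ('e'): window [0,3] length 4 -- new best
  Position 4 ('d'): window [0,4] length 5 -- new best
  Position 5 ('b'): repeat (last at 1), move window start to 2
  Position 5 ('b'): window [2,5] length 4
Longest substring with no repeats: "gbced" with length 5

5


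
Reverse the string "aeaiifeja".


Input: aeaiifeja
Reading characters right to left:
  Position 8: 'a'
  Position 7: 'j'
  Position 6: 'e'
  Position 5: 'f'
  Position 4: 'i'
  Position 3: 'i'
  Position 2: 'a'
  Position 1: 'e'
  Position 0: 'a'
Reversed: ajefiiaea

ajefiiaea


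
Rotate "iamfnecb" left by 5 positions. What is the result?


Input: "iamfnecb", rotate left by 5
First 5 characters: "iamfn"
Remaining characters: "ecb"
Concatenate remaining + first: "ecb" + "iamfn" = "ecbiamfn"

ecbiamfn


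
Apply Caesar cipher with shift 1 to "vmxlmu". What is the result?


Caesar cipher: shift "vmxlmu" by 1
  'v' (pos 21) + 1 = pos 22 = 'w'
  'm' (pos 12) + 1 = pos 13 = 'n'
  'x' (pos 23) + 1 = pos 24 = 'y'
  'l' (pos 11) + 1 = pos 12 = 'm'
  'm' (pos 12) + 1 = pos 13 = 'n'
  'u' (pos 20) + 1 = pos 21 = 'v'
Result: wnymnv

wnymnv


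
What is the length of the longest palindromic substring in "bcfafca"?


Input: "bcfafca"
Checking substrings for palindromes:
  [1:6] "cfafc" (len 5) => palindrome
  [2:5] "faf" (len 3) => palindrome
Longest palindromic substring: "cfafc" with length 5

5


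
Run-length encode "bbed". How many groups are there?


Input: bbed
Scanning for consecutive runs:
  Group 1: 'b' x 2 (positions 0-1)
  Group 2: 'e' x 1 (positions 2-2)
  Group 3: 'd' x 1 (positions 3-3)
Total groups: 3

3


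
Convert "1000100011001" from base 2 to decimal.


Input: "1000100011001" in base 2
Positional expansion:
  Digit '1' (value 1) x 2^12 = 4096
  Digit '0' (value 0) x 2^11 = 0
  Digit '0' (value 0) x 2^10 = 0
  Digit '0' (value 0) x 2^9 = 0
  Digit '1' (value 1) x 2^8 = 256
  Digit '0' (value 0) x 2^7 = 0
  Digit '0' (value 0) x 2^6 = 0
  Digit '0' (value 0) x 2^5 = 0
  Digit '1' (value 1) x 2^4 = 16
  Digit '1' (value 1) x 2^3 = 8
  Digit '0' (value 0) x 2^2 = 0
  Digit '0' (value 0) x 2^1 = 0
  Digit '1' (value 1) x 2^0 = 1
Sum = 4377

4377


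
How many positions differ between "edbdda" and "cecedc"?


Comparing "edbdda" and "cecedc" position by position:
  Position 0: 'e' vs 'c' => DIFFER
  Position 1: 'd' vs 'e' => DIFFER
  Position 2: 'b' vs 'c' => DIFFER
  Position 3: 'd' vs 'e' => DIFFER
  Position 4: 'd' vs 'd' => same
  Position 5: 'a' vs 'c' => DIFFER
Positions that differ: 5

5


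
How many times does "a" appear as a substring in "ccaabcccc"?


Searching for "a" in "ccaabcccc"
Scanning each position:
  Position 0: "c" => no
  Position 1: "c" => no
  Position 2: "a" => MATCH
  Position 3: "a" => MATCH
  Position 4: "b" => no
  Position 5: "c" => no
  Position 6: "c" => no
  Position 7: "c" => no
  Position 8: "c" => no
Total occurrences: 2

2


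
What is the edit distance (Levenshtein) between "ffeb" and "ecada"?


Computing edit distance: "ffeb" -> "ecada"
DP table:
           e    c    a    d    a
      0    1    2    3    4    5
  f   1    1    2    3    4    5
  f   2    2    2    3    4    5
  e   3    2    3    3    4    5
  b   4    3    3    4    4    5
Edit distance = dp[4][5] = 5

5


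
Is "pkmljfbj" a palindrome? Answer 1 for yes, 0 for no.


Input: pkmljfbj
Reversed: jbfjlmkp
  Compare pos 0 ('p') with pos 7 ('j'): MISMATCH
  Compare pos 1 ('k') with pos 6 ('b'): MISMATCH
  Compare pos 2 ('m') with pos 5 ('f'): MISMATCH
  Compare pos 3 ('l') with pos 4 ('j'): MISMATCH
Result: not a palindrome

0


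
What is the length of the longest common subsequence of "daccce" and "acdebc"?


LCS of "daccce" and "acdebc"
DP table:
           a    c    d    e    b    c
      0    0    0    0    0    0    0
  d   0    0    0    1    1    1    1
  a   0    1    1    1    1    1    1
  c   0    1    2    2    2    2    2
  c   0    1    2    2    2    2    3
  c   0    1    2    2    2    2    3
  e   0    1    2    2    3    3    3
LCS length = dp[6][6] = 3

3


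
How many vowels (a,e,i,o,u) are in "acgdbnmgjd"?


Input: acgdbnmgjd
Checking each character:
  'a' at position 0: vowel (running total: 1)
  'c' at position 1: consonant
  'g' at position 2: consonant
  'd' at position 3: consonant
  'b' at position 4: consonant
  'n' at position 5: consonant
  'm' at position 6: consonant
  'g' at position 7: consonant
  'j' at position 8: consonant
  'd' at position 9: consonant
Total vowels: 1

1


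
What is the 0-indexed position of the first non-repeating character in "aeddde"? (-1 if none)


Input: aeddde
Character frequencies:
  'a': 1
  'd': 3
  'e': 2
Scanning left to right for freq == 1:
  Position 0 ('a'): unique! => answer = 0

0


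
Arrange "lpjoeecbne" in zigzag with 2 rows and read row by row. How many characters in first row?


Zigzag "lpjoeecbne" into 2 rows:
Placing characters:
  'l' => row 0
  'p' => row 1
  'j' => row 0
  'o' => row 1
  'e' => row 0
  'e' => row 1
  'c' => row 0
  'b' => row 1
  'n' => row 0
  'e' => row 1
Rows:
  Row 0: "ljecn"
  Row 1: "poebe"
First row length: 5

5


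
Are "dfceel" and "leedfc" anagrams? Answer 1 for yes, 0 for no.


Strings: "dfceel", "leedfc"
Sorted first:  cdeefl
Sorted second: cdeefl
Sorted forms match => anagrams

1


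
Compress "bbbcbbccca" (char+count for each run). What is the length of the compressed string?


Input: bbbcbbccca
Runs:
  'b' x 3 => "b3"
  'c' x 1 => "c1"
  'b' x 2 => "b2"
  'c' x 3 => "c3"
  'a' x 1 => "a1"
Compressed: "b3c1b2c3a1"
Compressed length: 10

10


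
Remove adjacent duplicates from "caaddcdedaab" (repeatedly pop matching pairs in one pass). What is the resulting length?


Input: caaddcdedaab
Stack-based adjacent duplicate removal:
  Read 'c': push. Stack: c
  Read 'a': push. Stack: ca
  Read 'a': matches stack top 'a' => pop. Stack: c
  Read 'd': push. Stack: cd
  Read 'd': matches stack top 'd' => pop. Stack: c
  Read 'c': matches stack top 'c' => pop. Stack: (empty)
  Read 'd': push. Stack: d
  Read 'e': push. Stack: de
  Read 'd': push. Stack: ded
  Read 'a': push. Stack: deda
  Read 'a': matches stack top 'a' => pop. Stack: ded
  Read 'b': push. Stack: dedb
Final stack: "dedb" (length 4)

4


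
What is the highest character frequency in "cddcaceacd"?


Input: cddcaceacd
Character counts:
  'a': 2
  'c': 4
  'd': 3
  'e': 1
Maximum frequency: 4

4


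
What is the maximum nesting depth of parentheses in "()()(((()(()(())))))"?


Input: "()()(((()(()(())))))"
Tracking depth:
  Position 0 '(': depth becomes 1
  Position 1 ')': depth becomes 0
  Position 2 '(': depth becomes 1
  Position 3 ')': depth becomes 0
  Position 4 '(': depth becomes 1
  Position 5 '(': depth becomes 2
  Position 6 '(': depth becomes 3
  Position 7 '(': depth becomes 4
  Position 8 ')': depth becomes 3
  Position 9 '(': depth becomes 4
  Position 10 '(': depth becomes 5
  Position 11 ')': depth becomes 4
  Position 12 '(': depth becomes 5
  Position 13 '(': depth becomes 6
  Position 14 ')': depth becomes 5
  Position 15 ')': depth becomes 4
  Position 16 ')': depth becomes 3
  Position 17 ')': depth becomes 2
  Position 18 ')': depth becomes 1
  Position 19 ')': depth becomes 0
Maximum depth reached: 6

6


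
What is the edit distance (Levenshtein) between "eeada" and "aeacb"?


Computing edit distance: "eeada" -> "aeacb"
DP table:
           a    e    a    c    b
      0    1    2    3    4    5
  e   1    1    1    2    3    4
  e   2    2    1    2    3    4
  a   3    2    2    1    2    3
  d   4    3    3    2    2    3
  a   5    4    4    3    3    3
Edit distance = dp[5][5] = 3

3


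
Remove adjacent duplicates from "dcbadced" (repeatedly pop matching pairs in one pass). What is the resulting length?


Input: dcbadced
Stack-based adjacent duplicate removal:
  Read 'd': push. Stack: d
  Read 'c': push. Stack: dc
  Read 'b': push. Stack: dcb
  Read 'a': push. Stack: dcba
  Read 'd': push. Stack: dcbad
  Read 'c': push. Stack: dcbadc
  Read 'e': push. Stack: dcbadce
  Read 'd': push. Stack: dcbadced
Final stack: "dcbadced" (length 8)

8


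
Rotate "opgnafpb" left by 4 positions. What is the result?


Input: "opgnafpb", rotate left by 4
First 4 characters: "opgn"
Remaining characters: "afpb"
Concatenate remaining + first: "afpb" + "opgn" = "afpbopgn"

afpbopgn


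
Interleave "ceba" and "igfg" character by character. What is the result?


Interleaving "ceba" and "igfg":
  Position 0: 'c' from first, 'i' from second => "ci"
  Position 1: 'e' from first, 'g' from second => "eg"
  Position 2: 'b' from first, 'f' from second => "bf"
  Position 3: 'a' from first, 'g' from second => "ag"
Result: ciegbfag

ciegbfag


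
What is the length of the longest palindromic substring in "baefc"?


Input: "baefc"
Checking substrings for palindromes:
  No multi-char palindromic substrings found
Longest palindromic substring: "b" with length 1

1


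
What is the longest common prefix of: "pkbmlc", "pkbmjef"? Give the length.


Words: pkbmlc, pkbmjef
  Position 0: all 'p' => match
  Position 1: all 'k' => match
  Position 2: all 'b' => match
  Position 3: all 'm' => match
  Position 4: ('l', 'j') => mismatch, stop
LCP = "pkbm" (length 4)

4


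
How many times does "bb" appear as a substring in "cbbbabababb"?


Searching for "bb" in "cbbbabababb"
Scanning each position:
  Position 0: "cb" => no
  Position 1: "bb" => MATCH
  Position 2: "bb" => MATCH
  Position 3: "ba" => no
  Position 4: "ab" => no
  Position 5: "ba" => no
  Position 6: "ab" => no
  Position 7: "ba" => no
  Position 8: "ab" => no
  Position 9: "bb" => MATCH
Total occurrences: 3

3


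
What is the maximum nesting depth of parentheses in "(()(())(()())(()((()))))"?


Input: "(()(())(()())(()((()))))"
Tracking depth:
  Position 0 '(': depth becomes 1
  Position 1 '(': depth becomes 2
  Position 2 ')': depth becomes 1
  Position 3 '(': depth becomes 2
  Position 4 '(': depth becomes 3
  Position 5 ')': depth becomes 2
  Position 6 ')': depth becomes 1
  Position 7 '(': depth becomes 2
  Position 8 '(': depth becomes 3
  Position 9 ')': depth becomes 2
  Position 10 '(': depth becomes 3
  Position 11 ')': depth becomes 2
  Position 12 ')': depth becomes 1
  Position 13 '(': depth becomes 2
  Position 14 '(': depth becomes 3
  Position 15 ')': depth becomes 2
  Position 16 '(': depth becomes 3
  Position 17 '(': depth becomes 4
  Position 18 '(': depth becomes 5
  Position 19 ')': depth becomes 4
  Position 20 ')': depth becomes 3
  Position 21 ')': depth becomes 2
  Position 22 ')': depth becomes 1
  Position 23 ')': depth becomes 0
Maximum depth reached: 5

5


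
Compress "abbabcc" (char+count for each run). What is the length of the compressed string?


Input: abbabcc
Runs:
  'a' x 1 => "a1"
  'b' x 2 => "b2"
  'a' x 1 => "a1"
  'b' x 1 => "b1"
  'c' x 2 => "c2"
Compressed: "a1b2a1b1c2"
Compressed length: 10

10


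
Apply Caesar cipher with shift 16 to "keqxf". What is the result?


Caesar cipher: shift "keqxf" by 16
  'k' (pos 10) + 16 = pos 0 = 'a'
  'e' (pos 4) + 16 = pos 20 = 'u'
  'q' (pos 16) + 16 = pos 6 = 'g'
  'x' (pos 23) + 16 = pos 13 = 'n'
  'f' (pos 5) + 16 = pos 21 = 'v'
Result: augnv

augnv


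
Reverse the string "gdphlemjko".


Input: gdphlemjko
Reading characters right to left:
  Position 9: 'o'
  Position 8: 'k'
  Position 7: 'j'
  Position 6: 'm'
  Position 5: 'e'
  Position 4: 'l'
  Position 3: 'h'
  Position 2: 'p'
  Position 1: 'd'
  Position 0: 'g'
Reversed: okjmelhpdg

okjmelhpdg


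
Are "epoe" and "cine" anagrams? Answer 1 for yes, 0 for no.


Strings: "epoe", "cine"
Sorted first:  eeop
Sorted second: cein
Differ at position 0: 'e' vs 'c' => not anagrams

0


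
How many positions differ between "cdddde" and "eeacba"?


Comparing "cdddde" and "eeacba" position by position:
  Position 0: 'c' vs 'e' => DIFFER
  Position 1: 'd' vs 'e' => DIFFER
  Position 2: 'd' vs 'a' => DIFFER
  Position 3: 'd' vs 'c' => DIFFER
  Position 4: 'd' vs 'b' => DIFFER
  Position 5: 'e' vs 'a' => DIFFER
Positions that differ: 6

6


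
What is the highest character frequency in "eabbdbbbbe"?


Input: eabbdbbbbe
Character counts:
  'a': 1
  'b': 6
  'd': 1
  'e': 2
Maximum frequency: 6

6


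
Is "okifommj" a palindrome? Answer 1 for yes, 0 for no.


Input: okifommj
Reversed: jmmofiko
  Compare pos 0 ('o') with pos 7 ('j'): MISMATCH
  Compare pos 1 ('k') with pos 6 ('m'): MISMATCH
  Compare pos 2 ('i') with pos 5 ('m'): MISMATCH
  Compare pos 3 ('f') with pos 4 ('o'): MISMATCH
Result: not a palindrome

0


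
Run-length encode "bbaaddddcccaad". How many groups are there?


Input: bbaaddddcccaad
Scanning for consecutive runs:
  Group 1: 'b' x 2 (positions 0-1)
  Group 2: 'a' x 2 (positions 2-3)
  Group 3: 'd' x 4 (positions 4-7)
  Group 4: 'c' x 3 (positions 8-10)
  Group 5: 'a' x 2 (positions 11-12)
  Group 6: 'd' x 1 (positions 13-13)
Total groups: 6

6


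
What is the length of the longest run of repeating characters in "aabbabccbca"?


Input: "aabbabccbca"
Scanning for longest run:
  Position 1 ('a'): continues run of 'a', length=2
  Position 2 ('b'): new char, reset run to 1
  Position 3 ('b'): continues run of 'b', length=2
  Position 4 ('a'): new char, reset run to 1
  Position 5 ('b'): new char, reset run to 1
  Position 6 ('c'): new char, reset run to 1
  Position 7 ('c'): continues run of 'c', length=2
  Position 8 ('b'): new char, reset run to 1
  Position 9 ('c'): new char, reset run to 1
  Position 10 ('a'): new char, reset run to 1
Longest run: 'a' with length 2

2


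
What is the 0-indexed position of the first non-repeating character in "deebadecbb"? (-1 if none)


Input: deebadecbb
Character frequencies:
  'a': 1
  'b': 3
  'c': 1
  'd': 2
  'e': 3
Scanning left to right for freq == 1:
  Position 0 ('d'): freq=2, skip
  Position 1 ('e'): freq=3, skip
  Position 2 ('e'): freq=3, skip
  Position 3 ('b'): freq=3, skip
  Position 4 ('a'): unique! => answer = 4

4


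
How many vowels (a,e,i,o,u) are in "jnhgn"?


Input: jnhgn
Checking each character:
  'j' at position 0: consonant
  'n' at position 1: consonant
  'h' at position 2: consonant
  'g' at position 3: consonant
  'n' at position 4: consonant
Total vowels: 0

0


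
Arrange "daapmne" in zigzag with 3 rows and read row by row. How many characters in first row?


Zigzag "daapmne" into 3 rows:
Placing characters:
  'd' => row 0
  'a' => row 1
  'a' => row 2
  'p' => row 1
  'm' => row 0
  'n' => row 1
  'e' => row 2
Rows:
  Row 0: "dm"
  Row 1: "apn"
  Row 2: "ae"
First row length: 2

2


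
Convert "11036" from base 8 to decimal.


Input: "11036" in base 8
Positional expansion:
  Digit '1' (value 1) x 8^4 = 4096
  Digit '1' (value 1) x 8^3 = 512
  Digit '0' (value 0) x 8^2 = 0
  Digit '3' (value 3) x 8^1 = 24
  Digit '6' (value 6) x 8^0 = 6
Sum = 4638

4638


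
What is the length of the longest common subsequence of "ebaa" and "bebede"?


LCS of "ebaa" and "bebede"
DP table:
           b    e    b    e    d    e
      0    0    0    0    0    0    0
  e   0    0    1    1    1    1    1
  b   0    1    1    2    2    2    2
  a   0    1    1    2    2    2    2
  a   0    1    1    2    2    2    2
LCS length = dp[4][6] = 2

2


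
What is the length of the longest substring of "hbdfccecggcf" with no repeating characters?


Input: "hbdfccecggcf"
Sliding window (track last position of each char):
  Position 0 ('h'): window [0,0] length 1 -- new best
  Position 1 ('b'): window [0,1] length 2 -- new best
  Position 2 ('d'): window [0,2] length 3 -- new best
  Position 3 ('f'): window [0,3] length 4 -- new best
  Position 4 ('c'): window [0,4] length 5 -- new best
  Position 5 ('c'): repeat (last at 4), move window start to 5
  Position 5 ('c'): window [5,5] length 1
  Position 6 ('e'): window [5,6] length 2
  Position 7 ('c'): repeat (last at 5), move window start to 6
  Position 7 ('c'): window [6,7] length 2
  Position 8 ('g'): window [6,8] length 3
  Position 9 ('g'): repeat (last at 8), move window start to 9
  Position 9 ('g'): window [9,9] length 1
  Position 10 ('c'): window [9,10] length 2
  Position 11 ('f'): window [9,11] length 3
Longest substring with no repeats: "hbdfc" with length 5

5


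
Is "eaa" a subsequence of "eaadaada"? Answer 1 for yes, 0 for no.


Check if "eaa" is a subsequence of "eaadaada"
Greedy scan:
  Position 0 ('e'): matches sub[0] = 'e'
  Position 1 ('a'): matches sub[1] = 'a'
  Position 2 ('a'): matches sub[2] = 'a'
  Position 3 ('d'): no match needed
  Position 4 ('a'): no match needed
  Position 5 ('a'): no match needed
  Position 6 ('d'): no match needed
  Position 7 ('a'): no match needed
All 3 characters matched => is a subsequence

1


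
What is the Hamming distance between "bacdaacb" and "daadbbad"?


Comparing "bacdaacb" and "daadbbad" position by position:
  Position 0: 'b' vs 'd' => differ
  Position 1: 'a' vs 'a' => same
  Position 2: 'c' vs 'a' => differ
  Position 3: 'd' vs 'd' => same
  Position 4: 'a' vs 'b' => differ
  Position 5: 'a' vs 'b' => differ
  Position 6: 'c' vs 'a' => differ
  Position 7: 'b' vs 'd' => differ
Total differences (Hamming distance): 6

6


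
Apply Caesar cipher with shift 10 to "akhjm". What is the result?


Caesar cipher: shift "akhjm" by 10
  'a' (pos 0) + 10 = pos 10 = 'k'
  'k' (pos 10) + 10 = pos 20 = 'u'
  'h' (pos 7) + 10 = pos 17 = 'r'
  'j' (pos 9) + 10 = pos 19 = 't'
  'm' (pos 12) + 10 = pos 22 = 'w'
Result: kurtw

kurtw


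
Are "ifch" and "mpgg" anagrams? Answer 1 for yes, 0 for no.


Strings: "ifch", "mpgg"
Sorted first:  cfhi
Sorted second: ggmp
Differ at position 0: 'c' vs 'g' => not anagrams

0


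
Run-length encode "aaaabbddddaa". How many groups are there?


Input: aaaabbddddaa
Scanning for consecutive runs:
  Group 1: 'a' x 4 (positions 0-3)
  Group 2: 'b' x 2 (positions 4-5)
  Group 3: 'd' x 4 (positions 6-9)
  Group 4: 'a' x 2 (positions 10-11)
Total groups: 4

4


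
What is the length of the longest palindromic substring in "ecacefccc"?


Input: "ecacefccc"
Checking substrings for palindromes:
  [0:5] "ecace" (len 5) => palindrome
  [1:4] "cac" (len 3) => palindrome
  [6:9] "ccc" (len 3) => palindrome
  [6:8] "cc" (len 2) => palindrome
  [7:9] "cc" (len 2) => palindrome
Longest palindromic substring: "ecace" with length 5

5


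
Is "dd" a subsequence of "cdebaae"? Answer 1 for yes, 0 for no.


Check if "dd" is a subsequence of "cdebaae"
Greedy scan:
  Position 0 ('c'): no match needed
  Position 1 ('d'): matches sub[0] = 'd'
  Position 2 ('e'): no match needed
  Position 3 ('b'): no match needed
  Position 4 ('a'): no match needed
  Position 5 ('a'): no match needed
  Position 6 ('e'): no match needed
Only matched 1/2 characters => not a subsequence

0


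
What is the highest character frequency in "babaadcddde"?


Input: babaadcddde
Character counts:
  'a': 3
  'b': 2
  'c': 1
  'd': 4
  'e': 1
Maximum frequency: 4

4


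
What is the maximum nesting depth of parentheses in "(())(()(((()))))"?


Input: "(())(()(((()))))"
Tracking depth:
  Position 0 '(': depth becomes 1
  Position 1 '(': depth becomes 2
  Position 2 ')': depth becomes 1
  Position 3 ')': depth becomes 0
  Position 4 '(': depth becomes 1
  Position 5 '(': depth becomes 2
  Position 6 ')': depth becomes 1
  Position 7 '(': depth becomes 2
  Position 8 '(': depth becomes 3
  Position 9 '(': depth becomes 4
  Position 10 '(': depth becomes 5
  Position 11 ')': depth becomes 4
  Position 12 ')': depth becomes 3
  Position 13 ')': depth becomes 2
  Position 14 ')': depth becomes 1
  Position 15 ')': depth becomes 0
Maximum depth reached: 5

5


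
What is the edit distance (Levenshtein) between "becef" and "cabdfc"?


Computing edit distance: "becef" -> "cabdfc"
DP table:
           c    a    b    d    f    c
      0    1    2    3    4    5    6
  b   1    1    2    2    3    4    5
  e   2    2    2    3    3    4    5
  c   3    2    3    3    4    4    4
  e   4    3    3    4    4    5    5
  f   5    4    4    4    5    4    5
Edit distance = dp[5][6] = 5

5


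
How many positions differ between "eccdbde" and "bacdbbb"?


Comparing "eccdbde" and "bacdbbb" position by position:
  Position 0: 'e' vs 'b' => DIFFER
  Position 1: 'c' vs 'a' => DIFFER
  Position 2: 'c' vs 'c' => same
  Position 3: 'd' vs 'd' => same
  Position 4: 'b' vs 'b' => same
  Position 5: 'd' vs 'b' => DIFFER
  Position 6: 'e' vs 'b' => DIFFER
Positions that differ: 4

4


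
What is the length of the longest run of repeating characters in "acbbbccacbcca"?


Input: "acbbbccacbcca"
Scanning for longest run:
  Position 1 ('c'): new char, reset run to 1
  Position 2 ('b'): new char, reset run to 1
  Position 3 ('b'): continues run of 'b', length=2
  Position 4 ('b'): continues run of 'b', length=3
  Position 5 ('c'): new char, reset run to 1
  Position 6 ('c'): continues run of 'c', length=2
  Position 7 ('a'): new char, reset run to 1
  Position 8 ('c'): new char, reset run to 1
  Position 9 ('b'): new char, reset run to 1
  Position 10 ('c'): new char, reset run to 1
  Position 11 ('c'): continues run of 'c', length=2
  Position 12 ('a'): new char, reset run to 1
Longest run: 'b' with length 3

3


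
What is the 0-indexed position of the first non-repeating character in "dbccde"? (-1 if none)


Input: dbccde
Character frequencies:
  'b': 1
  'c': 2
  'd': 2
  'e': 1
Scanning left to right for freq == 1:
  Position 0 ('d'): freq=2, skip
  Position 1 ('b'): unique! => answer = 1

1


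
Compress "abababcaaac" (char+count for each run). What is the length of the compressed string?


Input: abababcaaac
Runs:
  'a' x 1 => "a1"
  'b' x 1 => "b1"
  'a' x 1 => "a1"
  'b' x 1 => "b1"
  'a' x 1 => "a1"
  'b' x 1 => "b1"
  'c' x 1 => "c1"
  'a' x 3 => "a3"
  'c' x 1 => "c1"
Compressed: "a1b1a1b1a1b1c1a3c1"
Compressed length: 18

18


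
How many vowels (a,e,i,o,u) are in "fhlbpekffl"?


Input: fhlbpekffl
Checking each character:
  'f' at position 0: consonant
  'h' at position 1: consonant
  'l' at position 2: consonant
  'b' at position 3: consonant
  'p' at position 4: consonant
  'e' at position 5: vowel (running total: 1)
  'k' at position 6: consonant
  'f' at position 7: consonant
  'f' at position 8: consonant
  'l' at position 9: consonant
Total vowels: 1

1


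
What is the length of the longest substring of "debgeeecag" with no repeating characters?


Input: "debgeeecag"
Sliding window (track last position of each char):
  Position 0 ('d'): window [0,0] length 1 -- new best
  Position 1 ('e'): window [0,1] length 2 -- new best
  Position 2 ('b'): window [0,2] length 3 -- new best
  Position 3 ('g'): window [0,3] length 4 -- new best
  Position 4 ('e'): repeat (last at 1), move window start to 2
  Position 4 ('e'): window [2,4] length 3
  Position 5 ('e'): repeat (last at 4), move window start to 5
  Position 5 ('e'): window [5,5] length 1
  Position 6 ('e'): repeat (last at 5), move window start to 6
  Position 6 ('e'): window [6,6] length 1
  Position 7 ('c'): window [6,7] length 2
  Position 8 ('a'): window [6,8] length 3
  Position 9 ('g'): window [6,9] length 4
Longest substring with no repeats: "debg" with length 4

4


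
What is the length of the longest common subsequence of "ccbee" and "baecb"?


LCS of "ccbee" and "baecb"
DP table:
           b    a    e    c    b
      0    0    0    0    0    0
  c   0    0    0    0    1    1
  c   0    0    0    0    1    1
  b   0    1    1    1    1    2
  e   0    1    1    2    2    2
  e   0    1    1    2    2    2
LCS length = dp[5][5] = 2

2


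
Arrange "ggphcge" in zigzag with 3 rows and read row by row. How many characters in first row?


Zigzag "ggphcge" into 3 rows:
Placing characters:
  'g' => row 0
  'g' => row 1
  'p' => row 2
  'h' => row 1
  'c' => row 0
  'g' => row 1
  'e' => row 2
Rows:
  Row 0: "gc"
  Row 1: "ghg"
  Row 2: "pe"
First row length: 2

2


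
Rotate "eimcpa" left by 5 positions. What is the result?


Input: "eimcpa", rotate left by 5
First 5 characters: "eimcp"
Remaining characters: "a"
Concatenate remaining + first: "a" + "eimcp" = "aeimcp"

aeimcp


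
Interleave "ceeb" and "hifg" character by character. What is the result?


Interleaving "ceeb" and "hifg":
  Position 0: 'c' from first, 'h' from second => "ch"
  Position 1: 'e' from first, 'i' from second => "ei"
  Position 2: 'e' from first, 'f' from second => "ef"
  Position 3: 'b' from first, 'g' from second => "bg"
Result: cheiefbg

cheiefbg


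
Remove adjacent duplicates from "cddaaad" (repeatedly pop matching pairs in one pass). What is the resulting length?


Input: cddaaad
Stack-based adjacent duplicate removal:
  Read 'c': push. Stack: c
  Read 'd': push. Stack: cd
  Read 'd': matches stack top 'd' => pop. Stack: c
  Read 'a': push. Stack: ca
  Read 'a': matches stack top 'a' => pop. Stack: c
  Read 'a': push. Stack: ca
  Read 'd': push. Stack: cad
Final stack: "cad" (length 3)

3


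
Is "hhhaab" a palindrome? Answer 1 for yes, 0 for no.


Input: hhhaab
Reversed: baahhh
  Compare pos 0 ('h') with pos 5 ('b'): MISMATCH
  Compare pos 1 ('h') with pos 4 ('a'): MISMATCH
  Compare pos 2 ('h') with pos 3 ('a'): MISMATCH
Result: not a palindrome

0


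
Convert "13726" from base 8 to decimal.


Input: "13726" in base 8
Positional expansion:
  Digit '1' (value 1) x 8^4 = 4096
  Digit '3' (value 3) x 8^3 = 1536
  Digit '7' (value 7) x 8^2 = 448
  Digit '2' (value 2) x 8^1 = 16
  Digit '6' (value 6) x 8^0 = 6
Sum = 6102

6102


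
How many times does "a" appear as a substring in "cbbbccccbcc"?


Searching for "a" in "cbbbccccbcc"
Scanning each position:
  Position 0: "c" => no
  Position 1: "b" => no
  Position 2: "b" => no
  Position 3: "b" => no
  Position 4: "c" => no
  Position 5: "c" => no
  Position 6: "c" => no
  Position 7: "c" => no
  Position 8: "b" => no
  Position 9: "c" => no
  Position 10: "c" => no
Total occurrences: 0

0


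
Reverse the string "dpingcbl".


Input: dpingcbl
Reading characters right to left:
  Position 7: 'l'
  Position 6: 'b'
  Position 5: 'c'
  Position 4: 'g'
  Position 3: 'n'
  Position 2: 'i'
  Position 1: 'p'
  Position 0: 'd'
Reversed: lbcgnipd

lbcgnipd


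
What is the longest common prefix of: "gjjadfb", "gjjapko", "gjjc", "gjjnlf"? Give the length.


Words: gjjadfb, gjjapko, gjjc, gjjnlf
  Position 0: all 'g' => match
  Position 1: all 'j' => match
  Position 2: all 'j' => match
  Position 3: ('a', 'a', 'c', 'n') => mismatch, stop
LCP = "gjj" (length 3)

3


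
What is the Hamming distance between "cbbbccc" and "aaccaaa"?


Comparing "cbbbccc" and "aaccaaa" position by position:
  Position 0: 'c' vs 'a' => differ
  Position 1: 'b' vs 'a' => differ
  Position 2: 'b' vs 'c' => differ
  Position 3: 'b' vs 'c' => differ
  Position 4: 'c' vs 'a' => differ
  Position 5: 'c' vs 'a' => differ
  Position 6: 'c' vs 'a' => differ
Total differences (Hamming distance): 7

7


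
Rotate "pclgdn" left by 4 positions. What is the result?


Input: "pclgdn", rotate left by 4
First 4 characters: "pclg"
Remaining characters: "dn"
Concatenate remaining + first: "dn" + "pclg" = "dnpclg"

dnpclg


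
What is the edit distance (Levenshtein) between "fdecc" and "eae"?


Computing edit distance: "fdecc" -> "eae"
DP table:
           e    a    e
      0    1    2    3
  f   1    1    2    3
  d   2    2    2    3
  e   3    2    3    2
  c   4    3    3    3
  c   5    4    4    4
Edit distance = dp[5][3] = 4

4


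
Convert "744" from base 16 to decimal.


Input: "744" in base 16
Positional expansion:
  Digit '7' (value 7) x 16^2 = 1792
  Digit '4' (value 4) x 16^1 = 64
  Digit '4' (value 4) x 16^0 = 4
Sum = 1860

1860


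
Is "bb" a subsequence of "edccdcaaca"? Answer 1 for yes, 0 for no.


Check if "bb" is a subsequence of "edccdcaaca"
Greedy scan:
  Position 0 ('e'): no match needed
  Position 1 ('d'): no match needed
  Position 2 ('c'): no match needed
  Position 3 ('c'): no match needed
  Position 4 ('d'): no match needed
  Position 5 ('c'): no match needed
  Position 6 ('a'): no match needed
  Position 7 ('a'): no match needed
  Position 8 ('c'): no match needed
  Position 9 ('a'): no match needed
Only matched 0/2 characters => not a subsequence

0


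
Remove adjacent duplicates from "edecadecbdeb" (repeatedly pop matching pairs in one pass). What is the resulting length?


Input: edecadecbdeb
Stack-based adjacent duplicate removal:
  Read 'e': push. Stack: e
  Read 'd': push. Stack: ed
  Read 'e': push. Stack: ede
  Read 'c': push. Stack: edec
  Read 'a': push. Stack: edeca
  Read 'd': push. Stack: edecad
  Read 'e': push. Stack: edecade
  Read 'c': push. Stack: edecadec
  Read 'b': push. Stack: edecadecb
  Read 'd': push. Stack: edecadecbd
  Read 'e': push. Stack: edecadecbde
  Read 'b': push. Stack: edecadecbdeb
Final stack: "edecadecbdeb" (length 12)

12


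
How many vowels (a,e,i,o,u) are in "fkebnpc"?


Input: fkebnpc
Checking each character:
  'f' at position 0: consonant
  'k' at position 1: consonant
  'e' at position 2: vowel (running total: 1)
  'b' at position 3: consonant
  'n' at position 4: consonant
  'p' at position 5: consonant
  'c' at position 6: consonant
Total vowels: 1

1


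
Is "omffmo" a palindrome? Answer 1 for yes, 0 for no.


Input: omffmo
Reversed: omffmo
  Compare pos 0 ('o') with pos 5 ('o'): match
  Compare pos 1 ('m') with pos 4 ('m'): match
  Compare pos 2 ('f') with pos 3 ('f'): match
Result: palindrome

1


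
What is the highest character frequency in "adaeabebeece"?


Input: adaeabebeece
Character counts:
  'a': 3
  'b': 2
  'c': 1
  'd': 1
  'e': 5
Maximum frequency: 5

5


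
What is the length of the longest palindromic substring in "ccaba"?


Input: "ccaba"
Checking substrings for palindromes:
  [2:5] "aba" (len 3) => palindrome
  [0:2] "cc" (len 2) => palindrome
Longest palindromic substring: "aba" with length 3

3


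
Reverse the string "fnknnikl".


Input: fnknnikl
Reading characters right to left:
  Position 7: 'l'
  Position 6: 'k'
  Position 5: 'i'
  Position 4: 'n'
  Position 3: 'n'
  Position 2: 'k'
  Position 1: 'n'
  Position 0: 'f'
Reversed: lkinnknf

lkinnknf


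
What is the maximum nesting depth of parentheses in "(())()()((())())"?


Input: "(())()()((())())"
Tracking depth:
  Position 0 '(': depth becomes 1
  Position 1 '(': depth becomes 2
  Position 2 ')': depth becomes 1
  Position 3 ')': depth becomes 0
  Position 4 '(': depth becomes 1
  Position 5 ')': depth becomes 0
  Position 6 '(': depth becomes 1
  Position 7 ')': depth becomes 0
  Position 8 '(': depth becomes 1
  Position 9 '(': depth becomes 2
  Position 10 '(': depth becomes 3
  Position 11 ')': depth becomes 2
  Position 12 ')': depth becomes 1
  Position 13 '(': depth becomes 2
  Position 14 ')': depth becomes 1
  Position 15 ')': depth becomes 0
Maximum depth reached: 3

3


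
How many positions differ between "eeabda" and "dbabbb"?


Comparing "eeabda" and "dbabbb" position by position:
  Position 0: 'e' vs 'd' => DIFFER
  Position 1: 'e' vs 'b' => DIFFER
  Position 2: 'a' vs 'a' => same
  Position 3: 'b' vs 'b' => same
  Position 4: 'd' vs 'b' => DIFFER
  Position 5: 'a' vs 'b' => DIFFER
Positions that differ: 4

4


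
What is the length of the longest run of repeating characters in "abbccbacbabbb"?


Input: "abbccbacbabbb"
Scanning for longest run:
  Position 1 ('b'): new char, reset run to 1
  Position 2 ('b'): continues run of 'b', length=2
  Position 3 ('c'): new char, reset run to 1
  Position 4 ('c'): continues run of 'c', length=2
  Position 5 ('b'): new char, reset run to 1
  Position 6 ('a'): new char, reset run to 1
  Position 7 ('c'): new char, reset run to 1
  Position 8 ('b'): new char, reset run to 1
  Position 9 ('a'): new char, reset run to 1
  Position 10 ('b'): new char, reset run to 1
  Position 11 ('b'): continues run of 'b', length=2
  Position 12 ('b'): continues run of 'b', length=3
Longest run: 'b' with length 3

3


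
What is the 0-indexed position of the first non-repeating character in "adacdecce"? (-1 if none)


Input: adacdecce
Character frequencies:
  'a': 2
  'c': 3
  'd': 2
  'e': 2
Scanning left to right for freq == 1:
  Position 0 ('a'): freq=2, skip
  Position 1 ('d'): freq=2, skip
  Position 2 ('a'): freq=2, skip
  Position 3 ('c'): freq=3, skip
  Position 4 ('d'): freq=2, skip
  Position 5 ('e'): freq=2, skip
  Position 6 ('c'): freq=3, skip
  Position 7 ('c'): freq=3, skip
  Position 8 ('e'): freq=2, skip
  No unique character found => answer = -1

-1


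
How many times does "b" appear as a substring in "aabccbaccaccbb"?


Searching for "b" in "aabccbaccaccbb"
Scanning each position:
  Position 0: "a" => no
  Position 1: "a" => no
  Position 2: "b" => MATCH
  Position 3: "c" => no
  Position 4: "c" => no
  Position 5: "b" => MATCH
  Position 6: "a" => no
  Position 7: "c" => no
  Position 8: "c" => no
  Position 9: "a" => no
  Position 10: "c" => no
  Position 11: "c" => no
  Position 12: "b" => MATCH
  Position 13: "b" => MATCH
Total occurrences: 4

4


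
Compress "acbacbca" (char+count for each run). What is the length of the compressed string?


Input: acbacbca
Runs:
  'a' x 1 => "a1"
  'c' x 1 => "c1"
  'b' x 1 => "b1"
  'a' x 1 => "a1"
  'c' x 1 => "c1"
  'b' x 1 => "b1"
  'c' x 1 => "c1"
  'a' x 1 => "a1"
Compressed: "a1c1b1a1c1b1c1a1"
Compressed length: 16

16


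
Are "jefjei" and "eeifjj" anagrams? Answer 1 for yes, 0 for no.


Strings: "jefjei", "eeifjj"
Sorted first:  eefijj
Sorted second: eefijj
Sorted forms match => anagrams

1


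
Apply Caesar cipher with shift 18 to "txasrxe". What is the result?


Caesar cipher: shift "txasrxe" by 18
  't' (pos 19) + 18 = pos 11 = 'l'
  'x' (pos 23) + 18 = pos 15 = 'p'
  'a' (pos 0) + 18 = pos 18 = 's'
  's' (pos 18) + 18 = pos 10 = 'k'
  'r' (pos 17) + 18 = pos 9 = 'j'
  'x' (pos 23) + 18 = pos 15 = 'p'
  'e' (pos 4) + 18 = pos 22 = 'w'
Result: lpskjpw

lpskjpw


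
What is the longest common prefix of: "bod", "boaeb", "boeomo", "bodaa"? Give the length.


Words: bod, boaeb, boeomo, bodaa
  Position 0: all 'b' => match
  Position 1: all 'o' => match
  Position 2: ('d', 'a', 'e', 'd') => mismatch, stop
LCP = "bo" (length 2)

2


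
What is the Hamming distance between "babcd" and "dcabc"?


Comparing "babcd" and "dcabc" position by position:
  Position 0: 'b' vs 'd' => differ
  Position 1: 'a' vs 'c' => differ
  Position 2: 'b' vs 'a' => differ
  Position 3: 'c' vs 'b' => differ
  Position 4: 'd' vs 'c' => differ
Total differences (Hamming distance): 5

5


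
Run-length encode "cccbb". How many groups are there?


Input: cccbb
Scanning for consecutive runs:
  Group 1: 'c' x 3 (positions 0-2)
  Group 2: 'b' x 2 (positions 3-4)
Total groups: 2

2


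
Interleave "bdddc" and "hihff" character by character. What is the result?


Interleaving "bdddc" and "hihff":
  Position 0: 'b' from first, 'h' from second => "bh"
  Position 1: 'd' from first, 'i' from second => "di"
  Position 2: 'd' from first, 'h' from second => "dh"
  Position 3: 'd' from first, 'f' from second => "df"
  Position 4: 'c' from first, 'f' from second => "cf"
Result: bhdidhdfcf

bhdidhdfcf


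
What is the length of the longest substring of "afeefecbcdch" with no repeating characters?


Input: "afeefecbcdch"
Sliding window (track last position of each char):
  Position 0 ('a'): window [0,0] length 1 -- new best
  Position 1 ('f'): window [0,1] length 2 -- new best
  Position 2 ('e'): window [0,2] length 3 -- new best
  Position 3 ('e'): repeat (last at 2), move window start to 3
  Position 3 ('e'): window [3,3] length 1
  Position 4 ('f'): window [3,4] length 2
  Position 5 ('e'): repeat (last at 3), move window start to 4
  Position 5 ('e'): window [4,5] length 2
  Position 6 ('c'): window [4,6] length 3
  Position 7 ('b'): window [4,7] length 4 -- new best
  Position 8 ('c'): repeat (last at 6), move window start to 7
  Position 8 ('c'): window [7,8] length 2
  Position 9 ('d'): window [7,9] length 3
  Position 10 ('c'): repeat (last at 8), move window start to 9
  Position 10 ('c'): window [9,10] length 2
  Position 11 ('h'): window [9,11] length 3
Longest substring with no repeats: "fecb" with length 4

4


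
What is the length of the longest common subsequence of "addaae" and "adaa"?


LCS of "addaae" and "adaa"
DP table:
           a    d    a    a
      0    0    0    0    0
  a   0    1    1    1    1
  d   0    1    2    2    2
  d   0    1    2    2    2
  a   0    1    2    3    3
  a   0    1    2    3    4
  e   0    1    2    3    4
LCS length = dp[6][4] = 4

4


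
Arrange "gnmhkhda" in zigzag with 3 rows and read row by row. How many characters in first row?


Zigzag "gnmhkhda" into 3 rows:
Placing characters:
  'g' => row 0
  'n' => row 1
  'm' => row 2
  'h' => row 1
  'k' => row 0
  'h' => row 1
  'd' => row 2
  'a' => row 1
Rows:
  Row 0: "gk"
  Row 1: "nhha"
  Row 2: "md"
First row length: 2

2


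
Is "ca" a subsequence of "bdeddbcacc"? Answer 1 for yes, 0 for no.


Check if "ca" is a subsequence of "bdeddbcacc"
Greedy scan:
  Position 0 ('b'): no match needed
  Position 1 ('d'): no match needed
  Position 2 ('e'): no match needed
  Position 3 ('d'): no match needed
  Position 4 ('d'): no match needed
  Position 5 ('b'): no match needed
  Position 6 ('c'): matches sub[0] = 'c'
  Position 7 ('a'): matches sub[1] = 'a'
  Position 8 ('c'): no match needed
  Position 9 ('c'): no match needed
All 2 characters matched => is a subsequence

1


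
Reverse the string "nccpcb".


Input: nccpcb
Reading characters right to left:
  Position 5: 'b'
  Position 4: 'c'
  Position 3: 'p'
  Position 2: 'c'
  Position 1: 'c'
  Position 0: 'n'
Reversed: bcpccn

bcpccn


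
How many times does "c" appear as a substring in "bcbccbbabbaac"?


Searching for "c" in "bcbccbbabbaac"
Scanning each position:
  Position 0: "b" => no
  Position 1: "c" => MATCH
  Position 2: "b" => no
  Position 3: "c" => MATCH
  Position 4: "c" => MATCH
  Position 5: "b" => no
  Position 6: "b" => no
  Position 7: "a" => no
  Position 8: "b" => no
  Position 9: "b" => no
  Position 10: "a" => no
  Position 11: "a" => no
  Position 12: "c" => MATCH
Total occurrences: 4

4


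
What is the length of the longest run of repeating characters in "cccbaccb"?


Input: "cccbaccb"
Scanning for longest run:
  Position 1 ('c'): continues run of 'c', length=2
  Position 2 ('c'): continues run of 'c', length=3
  Position 3 ('b'): new char, reset run to 1
  Position 4 ('a'): new char, reset run to 1
  Position 5 ('c'): new char, reset run to 1
  Position 6 ('c'): continues run of 'c', length=2
  Position 7 ('b'): new char, reset run to 1
Longest run: 'c' with length 3

3


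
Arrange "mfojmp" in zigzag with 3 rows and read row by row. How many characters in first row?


Zigzag "mfojmp" into 3 rows:
Placing characters:
  'm' => row 0
  'f' => row 1
  'o' => row 2
  'j' => row 1
  'm' => row 0
  'p' => row 1
Rows:
  Row 0: "mm"
  Row 1: "fjp"
  Row 2: "o"
First row length: 2

2


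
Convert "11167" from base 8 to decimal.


Input: "11167" in base 8
Positional expansion:
  Digit '1' (value 1) x 8^4 = 4096
  Digit '1' (value 1) x 8^3 = 512
  Digit '1' (value 1) x 8^2 = 64
  Digit '6' (value 6) x 8^1 = 48
  Digit '7' (value 7) x 8^0 = 7
Sum = 4727

4727


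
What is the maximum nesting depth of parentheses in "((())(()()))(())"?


Input: "((())(()()))(())"
Tracking depth:
  Position 0 '(': depth becomes 1
  Position 1 '(': depth becomes 2
  Position 2 '(': depth becomes 3
  Position 3 ')': depth becomes 2
  Position 4 ')': depth becomes 1
  Position 5 '(': depth becomes 2
  Position 6 '(': depth becomes 3
  Position 7 ')': depth becomes 2
  Position 8 '(': depth becomes 3
  Position 9 ')': depth becomes 2
  Position 10 ')': depth becomes 1
  Position 11 ')': depth becomes 0
  Position 12 '(': depth becomes 1
  Position 13 '(': depth becomes 2
  Position 14 ')': depth becomes 1
  Position 15 ')': depth becomes 0
Maximum depth reached: 3

3
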